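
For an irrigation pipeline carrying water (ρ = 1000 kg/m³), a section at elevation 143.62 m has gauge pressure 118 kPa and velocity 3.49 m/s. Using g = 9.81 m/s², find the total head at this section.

Pressure head ψ = P/(ρg) = 118×1000 / (1000 × 9.81) = 12.03 m.
Velocity head = v²/(2g) = 3.49² / (2 × 9.81) = 0.621 m.
h = z + ψ + v²/(2g) = 143.62 + 12.03 + 0.621 = 156.27 m.

h ≈ 156.27 m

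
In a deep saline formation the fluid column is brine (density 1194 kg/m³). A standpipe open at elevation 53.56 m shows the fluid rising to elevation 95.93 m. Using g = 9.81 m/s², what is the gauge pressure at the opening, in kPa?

P ≈ 496 kPa

Pressure head ψ = h − z = 95.93 − 53.56 = 42.37 m.
P = ρgψ = 1194 × 9.81 × 42.37 = 496286 Pa ≈ 496 kPa.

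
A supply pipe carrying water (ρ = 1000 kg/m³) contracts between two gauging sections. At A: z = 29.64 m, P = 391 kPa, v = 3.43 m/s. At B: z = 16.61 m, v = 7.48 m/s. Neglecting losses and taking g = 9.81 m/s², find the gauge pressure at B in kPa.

Pressure head at A: ψ₁ = P₁/(ρg) = 391×1000 / (1000 × 9.81) = 39.86 m.
Velocity heads: v₁²/2g = 3.43²/19.62 = 0.600 m; v₂²/2g = 7.48²/19.62 = 2.852 m.
Total head H = z₁ + ψ₁ + v₁²/2g = 29.64 + 39.86 + 0.600 = 70.10 m.
ψ₂ = H − z₂ − v₂²/2g = 70.10 − 16.61 − 2.852 = 50.64 m.
P₂ = ρgψ₂ = 1000 × 9.81 × 50.64 ≈ 497 kPa.

P₂ ≈ 497 kPa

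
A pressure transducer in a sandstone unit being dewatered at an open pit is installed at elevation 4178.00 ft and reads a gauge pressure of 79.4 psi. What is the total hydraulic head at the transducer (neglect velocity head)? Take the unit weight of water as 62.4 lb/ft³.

h ≈ 4361.23 ft

ψ = 144·P/γ = 144 × 79.4 / 62.4 = 183.23 ft.
h = z + ψ = 4178.00 + 183.23 = 4361.23 ft.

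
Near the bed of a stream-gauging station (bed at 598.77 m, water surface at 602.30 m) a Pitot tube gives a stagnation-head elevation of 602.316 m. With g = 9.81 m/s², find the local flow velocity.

Near the bed, under hydrostatic conditions, the piezometric head (z + ψ) equals the free-surface elevation, 602.30 m.
Velocity head = total − piezometric = 602.316 − 602.30 = 0.016 m.
v = √(2g·h_v) = √(2 × 9.81 × 0.016) = 0.560 m/s.

v ≈ 0.560 m/s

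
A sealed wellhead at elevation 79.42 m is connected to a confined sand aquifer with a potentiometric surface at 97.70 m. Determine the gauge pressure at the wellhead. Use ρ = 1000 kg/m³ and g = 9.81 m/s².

P ≈ 179 kPa

Head above the cap: Δh = 97.70 − 79.42 = 18.28 m.
P = ρgΔh = 1000 × 9.81 × 18.28 = 179327 Pa ≈ 179 kPa.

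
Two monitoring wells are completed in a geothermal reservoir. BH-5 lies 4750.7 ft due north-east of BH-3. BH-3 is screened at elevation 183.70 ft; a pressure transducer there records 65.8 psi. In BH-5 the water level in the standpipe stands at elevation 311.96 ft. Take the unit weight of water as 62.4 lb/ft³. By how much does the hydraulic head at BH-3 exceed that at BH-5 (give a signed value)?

Δh ≈ 23.59 ft

Pressure head at BH-3: ψ = 144·P/γ = 144 × 65.8 / 62.4 = 151.85 ft.
Total head at BH-3: h = z + ψ = 183.70 + 151.85 = 335.55 ft.
Total head at BH-5: h = 311.96 ft (water level in the piezometer is the total head).
Head difference: h(BH-3) − h(BH-5) = 335.55 − 311.96 = 23.59 ft.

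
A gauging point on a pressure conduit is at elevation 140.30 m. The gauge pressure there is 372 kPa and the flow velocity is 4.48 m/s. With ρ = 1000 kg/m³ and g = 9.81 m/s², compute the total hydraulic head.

h ≈ 179.24 m

Pressure head ψ = P/(ρg) = 372×1000 / (1000 × 9.81) = 37.92 m.
Velocity head = v²/(2g) = 4.48² / (2 × 9.81) = 1.023 m.
h = z + ψ + v²/(2g) = 140.30 + 37.92 + 1.023 = 179.24 m.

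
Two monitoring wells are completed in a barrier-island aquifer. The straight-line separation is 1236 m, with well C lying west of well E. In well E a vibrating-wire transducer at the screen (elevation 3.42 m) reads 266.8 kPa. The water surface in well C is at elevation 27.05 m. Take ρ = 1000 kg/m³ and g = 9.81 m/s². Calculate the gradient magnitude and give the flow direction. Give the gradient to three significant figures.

i ≈ 0.00289; groundwater flows toward the west

Pressure head at well E: ψ = P/(ρg) = 266.8×1000 / (1000 × 9.81) = 27.20 m.
Total head at well E: h = z + ψ = 3.42 + 27.20 = 30.62 m.
Total head at well C: h = 27.05 m (water level in the piezometer is the total head).
Head difference: h(well E) − h(well C) = 30.62 − 27.05 = 3.57 m.
Hydraulic gradient: i = |Δh| / L = 3.57 / 1236 = 0.00289.
Flow is from higher to lower head: from well E toward well C, i.e. toward the west.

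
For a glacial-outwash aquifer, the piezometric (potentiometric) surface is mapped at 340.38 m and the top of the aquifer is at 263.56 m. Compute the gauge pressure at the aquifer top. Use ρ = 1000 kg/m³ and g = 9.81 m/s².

Pressure head at the aquifer top: ψ = h − z = 340.38 − 263.56 = 76.82 m.
P = ρgψ = 1000 × 9.81 × 76.82 = 753604 Pa ≈ 754 kPa.

P ≈ 754 kPa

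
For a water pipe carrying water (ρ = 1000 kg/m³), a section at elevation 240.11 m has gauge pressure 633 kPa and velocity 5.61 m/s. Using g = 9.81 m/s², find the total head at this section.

Pressure head ψ = P/(ρg) = 633×1000 / (1000 × 9.81) = 64.53 m.
Velocity head = v²/(2g) = 5.61² / (2 × 9.81) = 1.604 m.
h = z + ψ + v²/(2g) = 240.11 + 64.53 + 1.604 = 306.24 m.

h ≈ 306.24 m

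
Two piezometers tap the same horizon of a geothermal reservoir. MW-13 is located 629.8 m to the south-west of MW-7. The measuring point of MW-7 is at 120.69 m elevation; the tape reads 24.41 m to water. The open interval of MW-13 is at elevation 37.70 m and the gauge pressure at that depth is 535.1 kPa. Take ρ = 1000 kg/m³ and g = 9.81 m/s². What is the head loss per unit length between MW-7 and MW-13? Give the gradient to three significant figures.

Total head at MW-7: h = 120.69 − 24.41 = 96.28 m.
Pressure head at MW-13: ψ = P/(ρg) = 535.1×1000 / (1000 × 9.81) = 54.55 m.
Total head at MW-13: h = z + ψ = 37.70 + 54.55 = 92.25 m.
Head difference: h(MW-7) − h(MW-13) = 96.28 − 92.25 = 4.03 m.
Hydraulic gradient: i = |Δh| / L = 4.03 / 629.8 = 0.00640.

i ≈ 0.00640 m/m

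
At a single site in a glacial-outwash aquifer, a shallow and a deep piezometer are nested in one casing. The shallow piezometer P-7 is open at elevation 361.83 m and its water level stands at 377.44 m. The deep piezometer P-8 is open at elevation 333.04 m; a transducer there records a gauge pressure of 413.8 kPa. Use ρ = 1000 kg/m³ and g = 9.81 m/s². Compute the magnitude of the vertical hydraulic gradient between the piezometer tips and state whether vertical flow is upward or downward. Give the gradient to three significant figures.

|i_v| ≈ 0.0771; vertical flow is downward

Total head at P-7: h = 377.44 m (water level in the standpipe).
Pressure head at P-8: ψ = P/(ρg) = 413.8×1000 / (1000 × 9.81) = 42.18 m.
Total head at P-8: h = z + ψ = 333.04 + 42.18 = 375.22 m.
Δh = h(P-7) − h(P-8) = 377.44 − 375.22 = 2.22 m.
Vertical separation Δz = 361.83 − 333.04 = 28.79 m.
|i_v| = |Δh| / Δz = 2.22 / 28.79 = 0.0771.
Head is higher in the shallow piezometer, so vertical flow is downward (recharge condition).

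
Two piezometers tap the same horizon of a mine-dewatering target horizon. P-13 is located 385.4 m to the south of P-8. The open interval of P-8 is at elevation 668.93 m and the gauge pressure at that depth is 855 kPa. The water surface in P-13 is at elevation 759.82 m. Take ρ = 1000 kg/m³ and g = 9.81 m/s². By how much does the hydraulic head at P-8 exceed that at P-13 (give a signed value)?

Δh ≈ -3.73 m

Pressure head at P-8: ψ = P/(ρg) = 855×1000 / (1000 × 9.81) = 87.16 m.
Total head at P-8: h = z + ψ = 668.93 + 87.16 = 756.09 m.
Total head at P-13: h = 759.82 m (water level in the piezometer is the total head).
Head difference: h(P-8) − h(P-13) = 756.09 − 759.82 = -3.73 m.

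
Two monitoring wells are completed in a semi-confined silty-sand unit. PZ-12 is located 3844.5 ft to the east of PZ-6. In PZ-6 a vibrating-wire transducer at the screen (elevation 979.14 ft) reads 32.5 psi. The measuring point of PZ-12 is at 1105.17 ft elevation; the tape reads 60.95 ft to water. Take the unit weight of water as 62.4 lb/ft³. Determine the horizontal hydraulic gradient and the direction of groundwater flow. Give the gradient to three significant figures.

i ≈ 0.00258; groundwater flows toward the east

Pressure head at PZ-6: ψ = 144·P/γ = 144 × 32.5 / 62.4 = 75.00 ft.
Total head at PZ-6: h = z + ψ = 979.14 + 75.00 = 1054.14 ft.
Total head at PZ-12: h = 1105.17 − 60.95 = 1044.22 ft.
Head difference: h(PZ-6) − h(PZ-12) = 1054.14 − 1044.22 = 9.92 ft.
Hydraulic gradient: i = |Δh| / L = 9.92 / 3844.5 = 0.00258.
Flow is from higher to lower head: from PZ-6 toward PZ-12, i.e. toward the east.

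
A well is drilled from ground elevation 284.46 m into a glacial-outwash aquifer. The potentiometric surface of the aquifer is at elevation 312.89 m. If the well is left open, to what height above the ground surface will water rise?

Water rises to the potentiometric surface, so the rise above ground = 312.89 − 284.46 = 28.43 m.

≈ 28.43 m above ground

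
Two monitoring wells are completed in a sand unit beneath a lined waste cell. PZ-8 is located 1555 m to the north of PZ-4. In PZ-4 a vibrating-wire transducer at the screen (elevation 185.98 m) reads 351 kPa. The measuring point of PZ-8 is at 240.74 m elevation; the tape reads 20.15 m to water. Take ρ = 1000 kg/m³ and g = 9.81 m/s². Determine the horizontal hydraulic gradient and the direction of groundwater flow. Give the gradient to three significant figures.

Pressure head at PZ-4: ψ = P/(ρg) = 351×1000 / (1000 × 9.81) = 35.78 m.
Total head at PZ-4: h = z + ψ = 185.98 + 35.78 = 221.76 m.
Total head at PZ-8: h = 240.74 − 20.15 = 220.59 m.
Head difference: h(PZ-4) − h(PZ-8) = 221.76 − 220.59 = 1.17 m.
Hydraulic gradient: i = |Δh| / L = 1.17 / 1555 = 0.000752.
Flow is from higher to lower head: from PZ-4 toward PZ-8, i.e. toward the north.

i ≈ 0.000752; groundwater flows toward the north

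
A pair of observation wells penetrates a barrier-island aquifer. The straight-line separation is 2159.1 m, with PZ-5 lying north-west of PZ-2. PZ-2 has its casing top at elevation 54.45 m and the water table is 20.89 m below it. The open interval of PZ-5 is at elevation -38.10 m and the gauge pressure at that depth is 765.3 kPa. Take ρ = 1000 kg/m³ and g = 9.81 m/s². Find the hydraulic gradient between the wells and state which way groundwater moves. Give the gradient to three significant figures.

Total head at PZ-2: h = 54.45 − 20.89 = 33.56 m.
Pressure head at PZ-5: ψ = P/(ρg) = 765.3×1000 / (1000 × 9.81) = 78.01 m.
Total head at PZ-5: h = z + ψ = -38.10 + 78.01 = 39.91 m.
Head difference: h(PZ-2) − h(PZ-5) = 33.56 − 39.91 = -6.35 m.
Hydraulic gradient: i = |Δh| / L = 6.35 / 2159.1 = 0.00294.
Flow is from higher to lower head: from PZ-5 toward PZ-2, i.e. toward the south-east.

i ≈ 0.00294; groundwater flows toward the south-east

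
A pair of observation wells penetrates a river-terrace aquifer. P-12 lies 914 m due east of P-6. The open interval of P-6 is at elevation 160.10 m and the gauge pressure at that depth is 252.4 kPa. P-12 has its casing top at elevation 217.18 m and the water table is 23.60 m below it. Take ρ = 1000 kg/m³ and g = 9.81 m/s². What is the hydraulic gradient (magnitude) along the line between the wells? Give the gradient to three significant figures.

i ≈ 0.00848

Pressure head at P-6: ψ = P/(ρg) = 252.4×1000 / (1000 × 9.81) = 25.73 m.
Total head at P-6: h = z + ψ = 160.10 + 25.73 = 185.83 m.
Total head at P-12: h = 217.18 − 23.60 = 193.58 m.
Head difference: h(P-6) − h(P-12) = 185.83 − 193.58 = -7.75 m.
Hydraulic gradient: i = |Δh| / L = 7.75 / 914 = 0.00848.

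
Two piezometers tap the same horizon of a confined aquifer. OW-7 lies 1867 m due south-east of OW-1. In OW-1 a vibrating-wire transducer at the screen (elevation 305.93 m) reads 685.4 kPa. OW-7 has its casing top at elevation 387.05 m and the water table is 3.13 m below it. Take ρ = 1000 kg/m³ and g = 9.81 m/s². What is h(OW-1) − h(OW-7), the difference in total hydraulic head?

Δh ≈ -8.12 m

Pressure head at OW-1: ψ = P/(ρg) = 685.4×1000 / (1000 × 9.81) = 69.87 m.
Total head at OW-1: h = z + ψ = 305.93 + 69.87 = 375.80 m.
Total head at OW-7: h = 387.05 − 3.13 = 383.92 m.
Head difference: h(OW-1) − h(OW-7) = 375.80 − 383.92 = -8.12 m.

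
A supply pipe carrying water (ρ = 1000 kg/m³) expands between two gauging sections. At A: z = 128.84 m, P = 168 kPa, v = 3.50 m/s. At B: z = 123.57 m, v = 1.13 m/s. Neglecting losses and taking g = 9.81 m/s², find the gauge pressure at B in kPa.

P₂ ≈ 225 kPa

Pressure head at A: ψ₁ = P₁/(ρg) = 168×1000 / (1000 × 9.81) = 17.13 m.
Velocity heads: v₁²/2g = 3.50²/19.62 = 0.624 m; v₂²/2g = 1.13²/19.62 = 0.065 m.
Total head H = z₁ + ψ₁ + v₁²/2g = 128.84 + 17.13 + 0.624 = 146.59 m.
ψ₂ = H − z₂ − v₂²/2g = 146.59 − 123.57 − 0.065 = 22.96 m.
P₂ = ρgψ₂ = 1000 × 9.81 × 22.96 ≈ 225 kPa.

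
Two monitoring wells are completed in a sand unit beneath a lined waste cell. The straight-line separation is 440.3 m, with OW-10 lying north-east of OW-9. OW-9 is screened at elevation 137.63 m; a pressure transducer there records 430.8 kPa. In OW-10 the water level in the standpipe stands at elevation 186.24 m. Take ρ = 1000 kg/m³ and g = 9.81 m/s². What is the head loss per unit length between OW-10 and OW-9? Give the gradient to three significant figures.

i ≈ 0.0107 m/m

Pressure head at OW-9: ψ = P/(ρg) = 430.8×1000 / (1000 × 9.81) = 43.91 m.
Total head at OW-9: h = z + ψ = 137.63 + 43.91 = 181.54 m.
Total head at OW-10: h = 186.24 m (water level in the piezometer is the total head).
Head difference: h(OW-9) − h(OW-10) = 181.54 − 186.24 = -4.70 m.
Hydraulic gradient: i = |Δh| / L = 4.70 / 440.3 = 0.0107.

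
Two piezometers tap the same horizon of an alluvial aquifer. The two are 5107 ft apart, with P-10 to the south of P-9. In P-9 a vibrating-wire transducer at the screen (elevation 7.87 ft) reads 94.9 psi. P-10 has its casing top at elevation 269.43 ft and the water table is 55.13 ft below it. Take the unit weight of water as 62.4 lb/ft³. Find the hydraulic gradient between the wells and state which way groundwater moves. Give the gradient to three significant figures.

Pressure head at P-9: ψ = 144·P/γ = 144 × 94.9 / 62.4 = 219.00 ft.
Total head at P-9: h = z + ψ = 7.87 + 219.00 = 226.87 ft.
Total head at P-10: h = 269.43 − 55.13 = 214.30 ft.
Head difference: h(P-9) − h(P-10) = 226.87 − 214.30 = 12.57 ft.
Hydraulic gradient: i = |Δh| / L = 12.57 / 5107 = 0.00246.
Flow is from higher to lower head: from P-9 toward P-10, i.e. toward the south.

i ≈ 0.00246; groundwater flows toward the south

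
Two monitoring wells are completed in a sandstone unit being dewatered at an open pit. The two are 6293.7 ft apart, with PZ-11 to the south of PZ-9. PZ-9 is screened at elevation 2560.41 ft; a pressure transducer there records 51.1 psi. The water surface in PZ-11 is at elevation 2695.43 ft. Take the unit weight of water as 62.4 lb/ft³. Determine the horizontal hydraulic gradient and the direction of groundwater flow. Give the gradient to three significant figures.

Pressure head at PZ-9: ψ = 144·P/γ = 144 × 51.1 / 62.4 = 117.92 ft.
Total head at PZ-9: h = z + ψ = 2560.41 + 117.92 = 2678.33 ft.
Total head at PZ-11: h = 2695.43 ft (water level in the piezometer is the total head).
Head difference: h(PZ-9) − h(PZ-11) = 2678.33 − 2695.43 = -17.10 ft.
Hydraulic gradient: i = |Δh| / L = 17.10 / 6293.7 = 0.00272.
Flow is from higher to lower head: from PZ-11 toward PZ-9, i.e. toward the north.

i ≈ 0.00272; groundwater flows toward the north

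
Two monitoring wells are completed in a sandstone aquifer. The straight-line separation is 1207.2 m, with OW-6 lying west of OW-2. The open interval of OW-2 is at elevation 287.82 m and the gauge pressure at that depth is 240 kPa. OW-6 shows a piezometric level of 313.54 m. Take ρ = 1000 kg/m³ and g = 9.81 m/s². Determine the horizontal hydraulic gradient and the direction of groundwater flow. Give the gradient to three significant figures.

Pressure head at OW-2: ψ = P/(ρg) = 240×1000 / (1000 × 9.81) = 24.46 m.
Total head at OW-2: h = z + ψ = 287.82 + 24.46 = 312.28 m.
Total head at OW-6: h = 313.54 m (water level in the piezometer is the total head).
Head difference: h(OW-2) − h(OW-6) = 312.28 − 313.54 = -1.26 m.
Hydraulic gradient: i = |Δh| / L = 1.26 / 1207.2 = 0.00104.
Flow is from higher to lower head: from OW-6 toward OW-2, i.e. toward the east.

i ≈ 0.00104; groundwater flows toward the east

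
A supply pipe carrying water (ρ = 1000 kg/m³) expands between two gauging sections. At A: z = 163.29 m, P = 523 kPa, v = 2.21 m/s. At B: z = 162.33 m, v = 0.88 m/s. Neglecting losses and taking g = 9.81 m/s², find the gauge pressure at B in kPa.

P₂ ≈ 534 kPa

Pressure head at A: ψ₁ = P₁/(ρg) = 523×1000 / (1000 × 9.81) = 53.31 m.
Velocity heads: v₁²/2g = 2.21²/19.62 = 0.249 m; v₂²/2g = 0.88²/19.62 = 0.039 m.
Total head H = z₁ + ψ₁ + v₁²/2g = 163.29 + 53.31 + 0.249 = 216.85 m.
ψ₂ = H − z₂ − v₂²/2g = 216.85 − 162.33 − 0.039 = 54.48 m.
P₂ = ρgψ₂ = 1000 × 9.81 × 54.48 ≈ 534 kPa.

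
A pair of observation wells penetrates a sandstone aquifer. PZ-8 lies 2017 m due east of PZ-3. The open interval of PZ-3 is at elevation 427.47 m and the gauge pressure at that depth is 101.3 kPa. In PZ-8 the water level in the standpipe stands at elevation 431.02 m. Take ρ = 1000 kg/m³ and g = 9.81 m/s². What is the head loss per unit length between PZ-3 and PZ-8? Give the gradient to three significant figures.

Pressure head at PZ-3: ψ = P/(ρg) = 101.3×1000 / (1000 × 9.81) = 10.33 m.
Total head at PZ-3: h = z + ψ = 427.47 + 10.33 = 437.80 m.
Total head at PZ-8: h = 431.02 m (water level in the piezometer is the total head).
Head difference: h(PZ-3) − h(PZ-8) = 437.80 − 431.02 = 6.78 m.
Hydraulic gradient: i = |Δh| / L = 6.78 / 2017 = 0.00336.

i ≈ 0.00336 m/m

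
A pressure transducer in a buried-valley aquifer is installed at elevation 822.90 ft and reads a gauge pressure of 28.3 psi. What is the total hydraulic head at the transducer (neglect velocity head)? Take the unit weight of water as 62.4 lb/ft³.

h ≈ 888.21 ft

ψ = 144·P/γ = 144 × 28.3 / 62.4 = 65.31 ft.
h = z + ψ = 822.90 + 65.31 = 888.21 ft.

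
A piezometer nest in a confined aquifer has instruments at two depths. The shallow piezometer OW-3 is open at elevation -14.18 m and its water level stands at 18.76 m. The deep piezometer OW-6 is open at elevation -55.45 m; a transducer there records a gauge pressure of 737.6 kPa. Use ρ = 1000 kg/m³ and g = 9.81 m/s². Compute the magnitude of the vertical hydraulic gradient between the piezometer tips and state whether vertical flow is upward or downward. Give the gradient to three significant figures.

|i_v| ≈ 0.0237; vertical flow is upward

Total head at OW-3: h = 18.76 m (water level in the standpipe).
Pressure head at OW-6: ψ = P/(ρg) = 737.6×1000 / (1000 × 9.81) = 75.19 m.
Total head at OW-6: h = z + ψ = -55.45 + 75.19 = 19.74 m.
Δh = h(OW-3) − h(OW-6) = 18.76 − 19.74 = -0.98 m.
Vertical separation Δz = -14.18 − (-55.45) = 41.27 m.
|i_v| = |Δh| / Δz = 0.98 / 41.27 = 0.0237.
Head is higher in the deep piezometer, so vertical flow is upward (discharge condition).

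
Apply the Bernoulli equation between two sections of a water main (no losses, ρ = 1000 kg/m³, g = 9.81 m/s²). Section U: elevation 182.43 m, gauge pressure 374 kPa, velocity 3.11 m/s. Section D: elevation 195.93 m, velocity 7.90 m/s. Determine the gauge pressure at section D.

Pressure head at U: ψ₁ = P₁/(ρg) = 374×1000 / (1000 × 9.81) = 38.12 m.
Velocity heads: v₁²/2g = 3.11²/19.62 = 0.493 m; v₂²/2g = 7.90²/19.62 = 3.181 m.
Total head H = z₁ + ψ₁ + v₁²/2g = 182.43 + 38.12 + 0.493 = 221.04 m.
ψ₂ = H − z₂ − v₂²/2g = 221.04 − 195.93 − 3.181 = 21.93 m.
P₂ = ρgψ₂ = 1000 × 9.81 × 21.93 ≈ 215 kPa.

P₂ ≈ 215 kPa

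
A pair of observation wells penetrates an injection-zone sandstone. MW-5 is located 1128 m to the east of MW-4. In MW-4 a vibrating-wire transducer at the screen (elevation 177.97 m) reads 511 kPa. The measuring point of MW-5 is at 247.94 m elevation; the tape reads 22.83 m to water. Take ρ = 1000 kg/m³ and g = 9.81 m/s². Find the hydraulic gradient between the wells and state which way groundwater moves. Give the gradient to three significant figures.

Pressure head at MW-4: ψ = P/(ρg) = 511×1000 / (1000 × 9.81) = 52.09 m.
Total head at MW-4: h = z + ψ = 177.97 + 52.09 = 230.06 m.
Total head at MW-5: h = 247.94 − 22.83 = 225.11 m.
Head difference: h(MW-4) − h(MW-5) = 230.06 − 225.11 = 4.95 m.
Hydraulic gradient: i = |Δh| / L = 4.95 / 1128 = 0.00439.
Flow is from higher to lower head: from MW-4 toward MW-5, i.e. toward the east.

i ≈ 0.00439; groundwater flows toward the east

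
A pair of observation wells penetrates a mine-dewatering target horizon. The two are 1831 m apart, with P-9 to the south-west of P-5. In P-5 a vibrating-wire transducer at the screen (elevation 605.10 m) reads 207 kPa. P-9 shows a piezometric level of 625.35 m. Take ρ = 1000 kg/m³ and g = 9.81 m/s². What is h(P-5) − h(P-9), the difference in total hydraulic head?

Δh ≈ 0.85 m

Pressure head at P-5: ψ = P/(ρg) = 207×1000 / (1000 × 9.81) = 21.10 m.
Total head at P-5: h = z + ψ = 605.10 + 21.10 = 626.20 m.
Total head at P-9: h = 625.35 m (water level in the piezometer is the total head).
Head difference: h(P-5) − h(P-9) = 626.20 − 625.35 = 0.85 m.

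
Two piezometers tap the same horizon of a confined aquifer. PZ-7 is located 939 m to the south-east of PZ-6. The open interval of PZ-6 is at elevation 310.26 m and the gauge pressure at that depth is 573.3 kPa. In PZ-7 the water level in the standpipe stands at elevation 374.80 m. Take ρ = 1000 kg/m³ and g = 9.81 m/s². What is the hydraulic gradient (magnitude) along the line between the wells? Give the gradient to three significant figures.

i ≈ 0.00650

Pressure head at PZ-6: ψ = P/(ρg) = 573.3×1000 / (1000 × 9.81) = 58.44 m.
Total head at PZ-6: h = z + ψ = 310.26 + 58.44 = 368.70 m.
Total head at PZ-7: h = 374.80 m (water level in the piezometer is the total head).
Head difference: h(PZ-6) − h(PZ-7) = 368.70 − 374.80 = -6.10 m.
Hydraulic gradient: i = |Δh| / L = 6.10 / 939 = 0.00650.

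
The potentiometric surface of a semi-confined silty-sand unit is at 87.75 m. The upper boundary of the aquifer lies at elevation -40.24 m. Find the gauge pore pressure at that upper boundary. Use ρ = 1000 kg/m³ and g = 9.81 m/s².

Pressure head at the aquifer top: ψ = h − z = 87.75 − (-40.24) = 127.99 m.
P = ρgψ = 1000 × 9.81 × 127.99 = 1255582 Pa ≈ 1260 kPa.

P ≈ 1260 kPa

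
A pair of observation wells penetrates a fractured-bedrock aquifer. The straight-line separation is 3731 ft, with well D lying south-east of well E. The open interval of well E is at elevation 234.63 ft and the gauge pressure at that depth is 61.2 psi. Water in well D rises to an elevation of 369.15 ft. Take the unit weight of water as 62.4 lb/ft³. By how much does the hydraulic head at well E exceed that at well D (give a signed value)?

Δh ≈ 6.71 ft

Pressure head at well E: ψ = 144·P/γ = 144 × 61.2 / 62.4 = 141.23 ft.
Total head at well E: h = z + ψ = 234.63 + 141.23 = 375.86 ft.
Total head at well D: h = 369.15 ft (water level in the piezometer is the total head).
Head difference: h(well E) − h(well D) = 375.86 − 369.15 = 6.71 ft.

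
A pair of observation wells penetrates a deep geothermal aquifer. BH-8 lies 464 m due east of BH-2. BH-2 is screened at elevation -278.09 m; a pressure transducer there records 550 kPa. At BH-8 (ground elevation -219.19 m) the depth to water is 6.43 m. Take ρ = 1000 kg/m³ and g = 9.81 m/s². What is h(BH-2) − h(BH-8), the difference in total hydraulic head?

Δh ≈ 3.60 m

Pressure head at BH-2: ψ = P/(ρg) = 550×1000 / (1000 × 9.81) = 56.07 m.
Total head at BH-2: h = z + ψ = -278.09 + 56.07 = -222.02 m.
Total head at BH-8: h = -219.19 − 6.43 = -225.62 m.
Head difference: h(BH-2) − h(BH-8) = -222.02 − (-225.62) = 3.60 m.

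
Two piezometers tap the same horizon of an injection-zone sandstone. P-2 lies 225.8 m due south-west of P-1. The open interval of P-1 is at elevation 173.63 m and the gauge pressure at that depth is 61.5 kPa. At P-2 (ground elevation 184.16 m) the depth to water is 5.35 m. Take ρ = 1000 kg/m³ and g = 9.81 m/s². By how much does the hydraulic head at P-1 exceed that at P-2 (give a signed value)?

Pressure head at P-1: ψ = P/(ρg) = 61.5×1000 / (1000 × 9.81) = 6.27 m.
Total head at P-1: h = z + ψ = 173.63 + 6.27 = 179.90 m.
Total head at P-2: h = 184.16 − 5.35 = 178.81 m.
Head difference: h(P-1) − h(P-2) = 179.90 − 178.81 = 1.09 m.

Δh ≈ 1.09 m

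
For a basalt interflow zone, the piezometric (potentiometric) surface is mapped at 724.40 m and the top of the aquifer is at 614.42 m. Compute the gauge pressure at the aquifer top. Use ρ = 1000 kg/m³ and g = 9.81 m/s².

P ≈ 1080 kPa

Pressure head at the aquifer top: ψ = h − z = 724.40 − 614.42 = 109.98 m.
P = ρgψ = 1000 × 9.81 × 109.98 = 1078904 Pa ≈ 1080 kPa.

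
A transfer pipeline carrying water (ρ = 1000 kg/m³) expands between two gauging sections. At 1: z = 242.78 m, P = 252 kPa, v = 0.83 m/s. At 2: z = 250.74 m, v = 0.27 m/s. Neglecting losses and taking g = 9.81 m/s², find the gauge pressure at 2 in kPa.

Pressure head at 1: ψ₁ = P₁/(ρg) = 252×1000 / (1000 × 9.81) = 25.69 m.
Velocity heads: v₁²/2g = 0.83²/19.62 = 0.035 m; v₂²/2g = 0.27²/19.62 = 0.004 m.
Total head H = z₁ + ψ₁ + v₁²/2g = 242.78 + 25.69 + 0.035 = 268.51 m.
ψ₂ = H − z₂ − v₂²/2g = 268.51 − 250.74 − 0.004 = 17.77 m.
P₂ = ρgψ₂ = 1000 × 9.81 × 17.77 ≈ 174 kPa.

P₂ ≈ 174 kPa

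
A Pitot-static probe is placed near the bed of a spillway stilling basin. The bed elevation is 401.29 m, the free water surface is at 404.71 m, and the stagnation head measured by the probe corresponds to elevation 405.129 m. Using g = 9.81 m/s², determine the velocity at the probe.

Near the bed, under hydrostatic conditions, the piezometric head (z + ψ) equals the free-surface elevation, 404.71 m.
Velocity head = total − piezometric = 405.129 − 404.71 = 0.419 m.
v = √(2g·h_v) = √(2 × 9.81 × 0.419) = 2.87 m/s.

v ≈ 2.87 m/s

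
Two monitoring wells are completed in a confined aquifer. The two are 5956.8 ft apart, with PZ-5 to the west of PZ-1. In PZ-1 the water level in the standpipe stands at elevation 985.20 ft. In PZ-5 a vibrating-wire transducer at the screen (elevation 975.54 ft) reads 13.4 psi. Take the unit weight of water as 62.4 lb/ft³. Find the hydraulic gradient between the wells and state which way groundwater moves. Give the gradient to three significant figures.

Total head at PZ-1: h = 985.20 ft (water level in the piezometer is the total head).
Pressure head at PZ-5: ψ = 144·P/γ = 144 × 13.4 / 62.4 = 30.92 ft.
Total head at PZ-5: h = z + ψ = 975.54 + 30.92 = 1006.46 ft.
Head difference: h(PZ-1) − h(PZ-5) = 985.20 − 1006.46 = -21.26 ft.
Hydraulic gradient: i = |Δh| / L = 21.26 / 5956.8 = 0.00357.
Flow is from higher to lower head: from PZ-5 toward PZ-1, i.e. toward the east.

i ≈ 0.00357; groundwater flows toward the east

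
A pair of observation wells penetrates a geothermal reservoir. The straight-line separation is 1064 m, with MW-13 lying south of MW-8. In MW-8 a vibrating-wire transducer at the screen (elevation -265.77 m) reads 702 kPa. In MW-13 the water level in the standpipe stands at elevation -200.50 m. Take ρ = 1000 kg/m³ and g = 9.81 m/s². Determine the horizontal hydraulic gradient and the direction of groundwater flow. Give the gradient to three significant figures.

Pressure head at MW-8: ψ = P/(ρg) = 702×1000 / (1000 × 9.81) = 71.56 m.
Total head at MW-8: h = z + ψ = -265.77 + 71.56 = -194.21 m.
Total head at MW-13: h = -200.50 m (water level in the piezometer is the total head).
Head difference: h(MW-8) − h(MW-13) = -194.21 − (-200.50) = 6.29 m.
Hydraulic gradient: i = |Δh| / L = 6.29 / 1064 = 0.00591.
Flow is from higher to lower head: from MW-8 toward MW-13, i.e. toward the south.

i ≈ 0.00591; groundwater flows toward the south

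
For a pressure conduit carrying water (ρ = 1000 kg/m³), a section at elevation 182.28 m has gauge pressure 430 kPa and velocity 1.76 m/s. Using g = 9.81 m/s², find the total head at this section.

h ≈ 226.27 m

Pressure head ψ = P/(ρg) = 430×1000 / (1000 × 9.81) = 43.83 m.
Velocity head = v²/(2g) = 1.76² / (2 × 9.81) = 0.158 m.
h = z + ψ + v²/(2g) = 182.28 + 43.83 + 0.158 = 226.27 m.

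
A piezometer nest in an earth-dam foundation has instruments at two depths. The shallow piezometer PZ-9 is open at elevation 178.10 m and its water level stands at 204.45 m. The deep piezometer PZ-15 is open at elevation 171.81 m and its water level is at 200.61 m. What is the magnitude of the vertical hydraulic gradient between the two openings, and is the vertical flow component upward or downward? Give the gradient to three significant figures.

|i_v| ≈ 0.610; vertical flow is downward

Total head at PZ-9: h = 204.45 m (water level in the standpipe).
Total head at PZ-15: h = 200.61 m.
Δh = h(PZ-9) − h(PZ-15) = 204.45 − 200.61 = 3.84 m.
Vertical separation Δz = 178.10 − 171.81 = 6.29 m.
|i_v| = |Δh| / Δz = 3.84 / 6.29 = 0.610.
Head is higher in the shallow piezometer, so vertical flow is downward (recharge condition).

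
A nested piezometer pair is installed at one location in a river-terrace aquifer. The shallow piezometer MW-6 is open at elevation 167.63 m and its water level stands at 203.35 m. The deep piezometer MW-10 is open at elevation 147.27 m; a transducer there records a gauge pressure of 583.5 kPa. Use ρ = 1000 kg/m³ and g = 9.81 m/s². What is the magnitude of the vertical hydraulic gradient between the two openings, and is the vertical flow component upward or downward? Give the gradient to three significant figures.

|i_v| ≈ 0.167; vertical flow is upward

Total head at MW-6: h = 203.35 m (water level in the standpipe).
Pressure head at MW-10: ψ = P/(ρg) = 583.5×1000 / (1000 × 9.81) = 59.48 m.
Total head at MW-10: h = z + ψ = 147.27 + 59.48 = 206.75 m.
Δh = h(MW-6) − h(MW-10) = 203.35 − 206.75 = -3.40 m.
Vertical separation Δz = 167.63 − 147.27 = 20.36 m.
|i_v| = |Δh| / Δz = 3.40 / 20.36 = 0.167.
Head is higher in the deep piezometer, so vertical flow is upward (discharge condition).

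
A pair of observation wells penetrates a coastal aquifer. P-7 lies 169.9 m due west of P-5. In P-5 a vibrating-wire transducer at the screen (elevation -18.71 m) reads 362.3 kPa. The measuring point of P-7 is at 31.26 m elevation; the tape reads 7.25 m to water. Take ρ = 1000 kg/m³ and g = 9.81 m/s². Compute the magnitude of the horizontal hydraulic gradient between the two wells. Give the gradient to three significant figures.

Pressure head at P-5: ψ = P/(ρg) = 362.3×1000 / (1000 × 9.81) = 36.93 m.
Total head at P-5: h = z + ψ = -18.71 + 36.93 = 18.22 m.
Total head at P-7: h = 31.26 − 7.25 = 24.01 m.
Head difference: h(P-5) − h(P-7) = 18.22 − 24.01 = -5.79 m.
Hydraulic gradient: i = |Δh| / L = 5.79 / 169.9 = 0.0341.

i ≈ 0.0341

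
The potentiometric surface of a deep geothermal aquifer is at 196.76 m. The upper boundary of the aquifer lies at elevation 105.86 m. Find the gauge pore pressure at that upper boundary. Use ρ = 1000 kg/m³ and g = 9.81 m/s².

Pressure head at the aquifer top: ψ = h − z = 196.76 − 105.86 = 90.90 m.
P = ρgψ = 1000 × 9.81 × 90.90 = 891729 Pa ≈ 892 kPa.

P ≈ 892 kPa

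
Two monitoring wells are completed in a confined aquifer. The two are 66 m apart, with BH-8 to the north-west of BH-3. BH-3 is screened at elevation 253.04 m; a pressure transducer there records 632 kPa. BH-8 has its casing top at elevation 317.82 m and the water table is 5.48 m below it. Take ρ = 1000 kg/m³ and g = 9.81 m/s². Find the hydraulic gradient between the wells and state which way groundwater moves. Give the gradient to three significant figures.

i ≈ 0.0776; groundwater flows toward the north-west

Pressure head at BH-3: ψ = P/(ρg) = 632×1000 / (1000 × 9.81) = 64.42 m.
Total head at BH-3: h = z + ψ = 253.04 + 64.42 = 317.46 m.
Total head at BH-8: h = 317.82 − 5.48 = 312.34 m.
Head difference: h(BH-3) − h(BH-8) = 317.46 − 312.34 = 5.12 m.
Hydraulic gradient: i = |Δh| / L = 5.12 / 66 = 0.0776.
Flow is from higher to lower head: from BH-3 toward BH-8, i.e. toward the north-west.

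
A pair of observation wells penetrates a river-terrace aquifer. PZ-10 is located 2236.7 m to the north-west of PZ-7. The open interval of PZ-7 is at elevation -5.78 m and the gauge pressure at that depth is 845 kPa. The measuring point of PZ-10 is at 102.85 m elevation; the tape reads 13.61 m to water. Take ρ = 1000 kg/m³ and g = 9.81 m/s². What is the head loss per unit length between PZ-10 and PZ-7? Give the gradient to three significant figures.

i ≈ 0.00397 m/m

Pressure head at PZ-7: ψ = P/(ρg) = 845×1000 / (1000 × 9.81) = 86.14 m.
Total head at PZ-7: h = z + ψ = -5.78 + 86.14 = 80.36 m.
Total head at PZ-10: h = 102.85 − 13.61 = 89.24 m.
Head difference: h(PZ-7) − h(PZ-10) = 80.36 − 89.24 = -8.88 m.
Hydraulic gradient: i = |Δh| / L = 8.88 / 2236.7 = 0.00397.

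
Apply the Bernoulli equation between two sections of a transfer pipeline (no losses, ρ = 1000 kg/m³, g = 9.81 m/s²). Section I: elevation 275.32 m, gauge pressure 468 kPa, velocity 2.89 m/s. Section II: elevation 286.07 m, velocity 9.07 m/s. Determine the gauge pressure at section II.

P₂ ≈ 326 kPa

Pressure head at I: ψ₁ = P₁/(ρg) = 468×1000 / (1000 × 9.81) = 47.71 m.
Velocity heads: v₁²/2g = 2.89²/19.62 = 0.426 m; v₂²/2g = 9.07²/19.62 = 4.193 m.
Total head H = z₁ + ψ₁ + v₁²/2g = 275.32 + 47.71 + 0.426 = 323.46 m.
ψ₂ = H − z₂ − v₂²/2g = 323.46 − 286.07 − 4.193 = 33.20 m.
P₂ = ρgψ₂ = 1000 × 9.81 × 33.20 ≈ 326 kPa.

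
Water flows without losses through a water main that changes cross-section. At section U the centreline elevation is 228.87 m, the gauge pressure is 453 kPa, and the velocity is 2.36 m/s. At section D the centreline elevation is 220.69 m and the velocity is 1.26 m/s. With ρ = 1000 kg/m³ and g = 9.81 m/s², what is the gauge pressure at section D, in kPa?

Pressure head at U: ψ₁ = P₁/(ρg) = 453×1000 / (1000 × 9.81) = 46.18 m.
Velocity heads: v₁²/2g = 2.36²/19.62 = 0.284 m; v₂²/2g = 1.26²/19.62 = 0.081 m.
Total head H = z₁ + ψ₁ + v₁²/2g = 228.87 + 46.18 + 0.284 = 275.33 m.
ψ₂ = H − z₂ − v₂²/2g = 275.33 − 220.69 − 0.081 = 54.56 m.
P₂ = ρgψ₂ = 1000 × 9.81 × 54.56 ≈ 535 kPa.

P₂ ≈ 535 kPa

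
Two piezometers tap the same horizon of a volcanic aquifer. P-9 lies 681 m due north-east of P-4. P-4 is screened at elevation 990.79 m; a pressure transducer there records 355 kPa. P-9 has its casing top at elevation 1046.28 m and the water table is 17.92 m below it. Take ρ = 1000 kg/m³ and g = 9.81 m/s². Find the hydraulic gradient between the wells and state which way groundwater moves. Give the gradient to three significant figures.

Pressure head at P-4: ψ = P/(ρg) = 355×1000 / (1000 × 9.81) = 36.19 m.
Total head at P-4: h = z + ψ = 990.79 + 36.19 = 1026.98 m.
Total head at P-9: h = 1046.28 − 17.92 = 1028.36 m.
Head difference: h(P-4) − h(P-9) = 1026.98 − 1028.36 = -1.38 m.
Hydraulic gradient: i = |Δh| / L = 1.38 / 681 = 0.00203.
Flow is from higher to lower head: from P-9 toward P-4, i.e. toward the south-west.

i ≈ 0.00203; groundwater flows toward the south-west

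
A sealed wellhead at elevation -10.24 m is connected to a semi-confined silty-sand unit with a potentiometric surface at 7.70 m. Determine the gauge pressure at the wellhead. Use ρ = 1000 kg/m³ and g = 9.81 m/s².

P ≈ 176 kPa

Head above the cap: Δh = 7.70 − (-10.24) = 17.94 m.
P = ρgΔh = 1000 × 9.81 × 17.94 = 175991 Pa ≈ 176 kPa.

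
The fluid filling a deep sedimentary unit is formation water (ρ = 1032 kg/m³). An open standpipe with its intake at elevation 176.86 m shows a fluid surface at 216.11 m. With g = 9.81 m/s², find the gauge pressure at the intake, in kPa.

P ≈ 397 kPa

Pressure head ψ = h − z = 216.11 − 176.86 = 39.25 m.
P = ρgψ = 1032 × 9.81 × 39.25 = 397364 Pa ≈ 397 kPa.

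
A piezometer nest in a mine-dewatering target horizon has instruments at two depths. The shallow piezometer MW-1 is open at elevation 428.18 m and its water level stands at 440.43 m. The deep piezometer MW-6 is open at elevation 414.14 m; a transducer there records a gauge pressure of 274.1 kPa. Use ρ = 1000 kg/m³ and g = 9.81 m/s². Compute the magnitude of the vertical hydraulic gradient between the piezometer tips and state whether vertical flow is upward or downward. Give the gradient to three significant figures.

Total head at MW-1: h = 440.43 m (water level in the standpipe).
Pressure head at MW-6: ψ = P/(ρg) = 274.1×1000 / (1000 × 9.81) = 27.94 m.
Total head at MW-6: h = z + ψ = 414.14 + 27.94 = 442.08 m.
Δh = h(MW-1) − h(MW-6) = 440.43 − 442.08 = -1.65 m.
Vertical separation Δz = 428.18 − 414.14 = 14.04 m.
|i_v| = |Δh| / Δz = 1.65 / 14.04 = 0.118.
Head is higher in the deep piezometer, so vertical flow is upward (discharge condition).

|i_v| ≈ 0.118; vertical flow is upward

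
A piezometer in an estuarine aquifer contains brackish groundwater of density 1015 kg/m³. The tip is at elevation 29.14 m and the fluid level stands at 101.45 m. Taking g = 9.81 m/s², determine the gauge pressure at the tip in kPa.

Pressure head ψ = h − z = 101.45 − 29.14 = 72.31 m.
P = ρgψ = 1015 × 9.81 × 72.31 = 720002 Pa ≈ 720 kPa.

P ≈ 720 kPa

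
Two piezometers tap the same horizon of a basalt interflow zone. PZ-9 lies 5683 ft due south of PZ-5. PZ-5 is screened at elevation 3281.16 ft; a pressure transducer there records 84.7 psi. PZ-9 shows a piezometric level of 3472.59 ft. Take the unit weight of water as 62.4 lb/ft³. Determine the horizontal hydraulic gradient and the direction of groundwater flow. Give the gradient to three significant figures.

i ≈ 0.000709; groundwater flows toward the south

Pressure head at PZ-5: ψ = 144·P/γ = 144 × 84.7 / 62.4 = 195.46 ft.
Total head at PZ-5: h = z + ψ = 3281.16 + 195.46 = 3476.62 ft.
Total head at PZ-9: h = 3472.59 ft (water level in the piezometer is the total head).
Head difference: h(PZ-5) − h(PZ-9) = 3476.62 − 3472.59 = 4.03 ft.
Hydraulic gradient: i = |Δh| / L = 4.03 / 5683 = 0.000709.
Flow is from higher to lower head: from PZ-5 toward PZ-9, i.e. toward the south.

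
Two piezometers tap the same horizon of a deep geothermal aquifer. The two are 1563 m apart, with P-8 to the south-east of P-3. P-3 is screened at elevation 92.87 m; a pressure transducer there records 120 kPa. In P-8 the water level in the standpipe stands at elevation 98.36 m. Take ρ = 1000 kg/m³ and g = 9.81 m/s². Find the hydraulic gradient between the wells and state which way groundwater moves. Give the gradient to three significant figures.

Pressure head at P-3: ψ = P/(ρg) = 120×1000 / (1000 × 9.81) = 12.23 m.
Total head at P-3: h = z + ψ = 92.87 + 12.23 = 105.10 m.
Total head at P-8: h = 98.36 m (water level in the piezometer is the total head).
Head difference: h(P-3) − h(P-8) = 105.10 − 98.36 = 6.74 m.
Hydraulic gradient: i = |Δh| / L = 6.74 / 1563 = 0.00431.
Flow is from higher to lower head: from P-3 toward P-8, i.e. toward the south-east.

i ≈ 0.00431; groundwater flows toward the south-east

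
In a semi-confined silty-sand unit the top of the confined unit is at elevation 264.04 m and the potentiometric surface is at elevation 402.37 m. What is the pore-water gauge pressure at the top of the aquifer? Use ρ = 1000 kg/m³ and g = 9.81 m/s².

Pressure head at the aquifer top: ψ = h − z = 402.37 − 264.04 = 138.33 m.
P = ρgψ = 1000 × 9.81 × 138.33 = 1357017 Pa ≈ 1360 kPa.

P ≈ 1360 kPa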